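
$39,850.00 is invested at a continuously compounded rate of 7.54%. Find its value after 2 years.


Formula: FV = P * e^(r*t)
Exponent: r*t = 0.0754 * 2 = 0.1508
e^(0.1508) = 1.162764
FV = $39,850.00 * 1.162764 = $46,336.15

$46,336.15


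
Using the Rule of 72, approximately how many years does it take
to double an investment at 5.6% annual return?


Formula: Years ≈ 72 / r
Substituting: Years ≈ 72 / 5.6
Years ≈ 12.9

12.9 years


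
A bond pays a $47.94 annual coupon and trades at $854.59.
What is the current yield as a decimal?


Formula: Current yield = annual coupon / price
Substituting: CY = $47.94 / $854.59
CY = 0.056097

0.056097


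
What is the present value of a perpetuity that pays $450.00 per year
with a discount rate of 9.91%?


Formula: PV = C / r
Substituting: PV = $450.00 / 0.0991
PV = $4,540.87

$4,540.87


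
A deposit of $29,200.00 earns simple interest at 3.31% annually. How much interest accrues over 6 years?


Formula: I = P * r * t
Substituting: I = $29,200.00 * 0.0331 * 6
Step: I = $29,200.00 * 0.1986
I = $5,799.12

$5,799.12


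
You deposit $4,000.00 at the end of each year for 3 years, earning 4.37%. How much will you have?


Formula: FV = PMT * ((1+r)^n - 1) / r
Growth factor: (1 + 0.0437)^3 = 1.136913
Numerator: 1.136913 - 1 = 0.136913
FV = $4,000.00 * 0.136913 / 0.0437 = $12,532.04

$12,532.04


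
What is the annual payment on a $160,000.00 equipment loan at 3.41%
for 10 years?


Formula: PMT = PV * r / (1 - (1+r)^(-n))
Denominator: 1 - (1 + 0.0341)^(-10) = 0.284887
Numerator: $160,000.00 * 0.0341 = 5456.0
PMT = 5456.0 / 0.284887 = $19,151.45

$19,151.45


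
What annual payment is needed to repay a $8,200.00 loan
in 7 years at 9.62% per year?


Formula: PMT = PV * r / (1 - (1+r)^(-n))
Denominator: 1 - (1 + 0.0962)^(-7) = 0.47426
Numerator: $8,200.00 * 0.0962 = 788.84
PMT = 788.84 / 0.47426 = $1,663.31

$1,663.31


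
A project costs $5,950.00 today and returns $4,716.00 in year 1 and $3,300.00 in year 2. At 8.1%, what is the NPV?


Formula: NPV = C0 + C1/(1+r) + C2/(1+r)^2
Discount C1: $4,716.00 / (1 + 0.081) = $4,362.63
Discount C2: $3,300.00 / (1 + 0.081)^2 = $2,823.99
NPV = -$5,950.00 + $4,362.63 + $2,823.99 = $1,236.61

$1,236.61


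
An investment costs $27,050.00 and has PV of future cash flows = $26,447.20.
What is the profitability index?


Formula: PI = PV(cash flows) / initial investment
Substituting: PI = $26,447.20 / $27,050.00
PI = 0.9777

0.9777


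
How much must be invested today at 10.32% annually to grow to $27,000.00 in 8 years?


Formula: PV = FV / (1 + r)^n
Substituting: PV = $27,000.00 / (1 + 0.1032)^8
Discount factor: (1.1032)^8 = 2.193987
PV = $27,000.00 / 2.193987 = $12,306.36

$12,306.36


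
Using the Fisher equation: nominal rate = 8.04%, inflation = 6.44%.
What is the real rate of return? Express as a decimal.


Formula: (1 + r_real) = (1 + r_nom) / (1 + inflation)
Substituting: (1 + r_real) = 1.0804 / 1.0644
(1 + r_real) = 1.015032
r_real = 1.015032 - 1 = 0.015032

0.015032


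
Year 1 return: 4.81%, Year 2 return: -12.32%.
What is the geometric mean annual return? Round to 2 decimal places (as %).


Formula: Geometric mean = ((1+r1)*(1+r2))^(1/2) - 1
Product: (1 + 0.0481) * (1 + -0.1232) = 1.0481 * 0.8768 = 0.918974
Square root: 0.918974^0.5 = 0.958631
Geometric mean = 0.958631 - 1 = -0.041369
As percentage: -4.14%

-4.14%


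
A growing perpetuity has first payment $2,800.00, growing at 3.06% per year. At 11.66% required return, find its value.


Formula: PV = C / (r - g)
Spread: r - g = 0.1166 - 0.0306 = 0.086
Substituting: PV = $2,800.00 / 0.086
PV = $32,558.14

$32,558.14


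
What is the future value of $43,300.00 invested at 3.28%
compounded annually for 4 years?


Formula: FV = P * (1 + r)^n
Substituting: FV = $43,300.00 * (1 + 0.0328)^4
Growth factor: (1.0328)^4 = 1.137797
FV = $43,300.00 * 1.137797 = $49,266.63

$49,266.63


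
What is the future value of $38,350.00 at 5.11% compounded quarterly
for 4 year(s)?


Formula: FV = P * (1 + r/m)^(m*t)
Period rate: r/m = 0.0511 / 4 = 0.012775
Total periods: m*t = 4 * 4 = 16
Growth factor: (1 + 0.012775)^16 = 1.225202
FV = $38,350.00 * 1.225202 = $46,986.48

$46,986.48


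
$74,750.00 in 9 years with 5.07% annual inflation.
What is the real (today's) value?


Formula: Real value = nominal / (1 + inflation)^years
Price level: (1 + 0.0507)^9 = 1.560661
Real value = $74,750.00 / 1.560661 = $47,896.37

$47,896.37


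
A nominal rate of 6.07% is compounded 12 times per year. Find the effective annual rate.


Formula: EAR = (1 + r/m)^m - 1
Period rate: r/m = 0.0607 / 12 = 0.005058
Compounding: (1 + 0.005058)^12 = 1.062418
EAR = 1.062418 - 1 = 0.062418

0.062418


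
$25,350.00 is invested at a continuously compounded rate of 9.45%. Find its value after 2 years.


Formula: FV = P * e^(r*t)
Exponent: r*t = 0.0945 * 2 = 0.189
e^(0.189) = 1.208041
FV = $25,350.00 * 1.208041 = $30,623.84

$30,623.84


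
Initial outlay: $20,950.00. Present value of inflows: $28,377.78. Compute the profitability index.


Formula: PI = PV(cash flows) / initial investment
Substituting: PI = $28,377.78 / $20,950.00
PI = 1.3545

1.3545


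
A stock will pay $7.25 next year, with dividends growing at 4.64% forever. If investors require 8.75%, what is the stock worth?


Formula: P = D1 / (r - g)
Spread: r - g = 0.0875 - 0.0464 = 0.0411
Substituting: P = $7.25 / 0.0411
P = $176.40

$176.40


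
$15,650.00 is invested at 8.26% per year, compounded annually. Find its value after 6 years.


Formula: FV = P * (1 + r)^n
Substituting: FV = $15,650.00 * (1 + 0.0826)^6
Growth factor: (1.0826)^6 = 1.609934
FV = $15,650.00 * 1.609934 = $25,195.47

$25,195.47


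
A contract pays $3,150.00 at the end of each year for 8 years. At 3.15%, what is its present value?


Formula: PV = PMT * (1 - (1+r)^(-n)) / r
Discount factor: (1 + 0.0315)^(-8) = 0.780272
Bracket: 1 - 0.780272 = 0.219728
PV = $3,150.00 * 0.219728 / 0.0315 = $21,972.78

$21,972.78


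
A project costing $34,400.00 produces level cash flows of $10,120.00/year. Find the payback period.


Formula: Payback = investment / annual cash flow
Substituting: Payback = $34,400.00 / $10,120.00
Payback = 3.3992 years

3.3992 years


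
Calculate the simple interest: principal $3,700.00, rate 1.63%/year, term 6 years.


Formula: I = P * r * t
Substituting: I = $3,700.00 * 0.0163 * 6
Step: I = $3,700.00 * 0.0978
I = $361.86

$361.86


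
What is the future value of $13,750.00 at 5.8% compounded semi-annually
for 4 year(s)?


Formula: FV = P * (1 + r/m)^(m*t)
Period rate: r/m = 0.058 / 2 = 0.029
Total periods: m*t = 2 * 4 = 8
Growth factor: (1 + 0.029)^8 = 1.256964
FV = $13,750.00 * 1.256964 = $17,283.26

$17,283.26


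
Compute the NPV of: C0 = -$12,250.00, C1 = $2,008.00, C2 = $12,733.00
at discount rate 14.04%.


Formula: NPV = C0 + C1/(1+r) + C2/(1+r)^2
Discount C1: $2,008.00 / (1 + 0.1404) = $1,760.79
Discount C2: $12,733.00 / (1 + 0.1404)^2 = $9,790.76
NPV = -$12,250.00 + $1,760.79 + $9,790.76 = -$698.46

-$698.46


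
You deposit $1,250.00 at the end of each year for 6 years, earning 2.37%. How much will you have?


Formula: FV = PMT * ((1+r)^n - 1) / r
Growth factor: (1 + 0.0237)^6 = 1.150896
Numerator: 1.150896 - 1 = 0.150896
FV = $1,250.00 * 0.150896 / 0.0237 = $7,958.67

$7,958.67


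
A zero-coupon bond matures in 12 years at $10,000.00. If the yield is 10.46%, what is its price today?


Formula: Price = FV / (1 + r)^n
Substituting: Price = $10,000.00 / (1 + 0.1046)^12
Discount factor: (1.1046)^12 = 3.299594
Price = $10,000.00 / 3.299594 = $3,030.68

$3,030.68


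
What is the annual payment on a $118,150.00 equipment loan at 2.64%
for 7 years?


Formula: PMT = PV * r / (1 - (1+r)^(-n))
Denominator: 1 - (1 + 0.0264)^(-7) = 0.166734
Numerator: $118,150.00 * 0.0264 = 3119.16
PMT = 3119.16 / 0.166734 = $18,707.37

$18,707.37


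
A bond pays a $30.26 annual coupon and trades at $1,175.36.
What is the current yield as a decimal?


Formula: Current yield = annual coupon / price
Substituting: CY = $30.26 / $1,175.36
CY = 0.025745

0.025745


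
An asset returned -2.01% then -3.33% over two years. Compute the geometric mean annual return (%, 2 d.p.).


Formula: Geometric mean = ((1+r1)*(1+r2))^(1/2) - 1
Product: (1 + -0.0201) * (1 + -0.0333) = 0.9799 * 0.9667 = 0.947269
Square root: 0.947269^0.5 = 0.973278
Geometric mean = 0.973278 - 1 = -0.026722
As percentage: -2.67%

-2.67%


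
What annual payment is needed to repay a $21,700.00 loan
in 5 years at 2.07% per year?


Formula: PMT = PV * r / (1 - (1+r)^(-n))
Denominator: 1 - (1 + 0.0207)^(-5) = 0.097371
Numerator: $21,700.00 * 0.0207 = 449.19
PMT = 449.19 / 0.097371 = $4,613.19

$4,613.19


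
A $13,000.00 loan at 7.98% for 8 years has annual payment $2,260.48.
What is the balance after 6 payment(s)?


Formula: Balance = PV*(1+r)^k - PMT*((1+r)^k - 1)/r
Growth: (1 + 0.0798)^6 = 1.585112
Accumulated factor: ((1+r)^k - 1)/r = 7.33223
Balance = $13,000.00 * 1.585112 - $2,260.48 * 7.33223
Balance = $4,032.10

$4,032.10


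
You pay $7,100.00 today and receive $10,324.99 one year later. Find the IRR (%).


Formula: IRR = C1/C0 - 1
Substituting: IRR = $10,324.99 / $7,100.00 - 1
Ratio: 1.454224 - 1 = 0.454224
IRR = 45.4224%

45.4224%


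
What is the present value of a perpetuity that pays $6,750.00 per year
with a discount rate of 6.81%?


Formula: PV = C / r
Substituting: PV = $6,750.00 / 0.0681
PV = $99,118.94

$99,118.94


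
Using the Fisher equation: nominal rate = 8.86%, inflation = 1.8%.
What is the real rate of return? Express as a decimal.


Formula: (1 + r_real) = (1 + r_nom) / (1 + inflation)
Substituting: (1 + r_real) = 1.0886 / 1.018
(1 + r_real) = 1.069352
r_real = 1.069352 - 1 = 0.069352

0.069352


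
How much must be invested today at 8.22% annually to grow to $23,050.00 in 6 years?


Formula: PV = FV / (1 + r)^n
Substituting: PV = $23,050.00 / (1 + 0.0822)^6
Discount factor: (1.0822)^6 = 1.606368
PV = $23,050.00 / 1.606368 = $14,349.14

$14,349.14


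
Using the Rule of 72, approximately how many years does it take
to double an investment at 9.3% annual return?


Formula: Years ≈ 72 / r
Substituting: Years ≈ 72 / 9.3
Years ≈ 7.7

7.7 years


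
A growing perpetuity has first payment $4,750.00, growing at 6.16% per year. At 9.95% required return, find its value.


Formula: PV = C / (r - g)
Spread: r - g = 0.0995 - 0.0616 = 0.0379
Substituting: PV = $4,750.00 / 0.0379
PV = $125,329.82

$125,329.82


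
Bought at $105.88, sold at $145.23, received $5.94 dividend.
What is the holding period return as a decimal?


Formula: HPR = (P1 - P0 + D) / P0
Gain: $145.23 - $105.88 + $5.94 = $45.29
HPR = $45.29 / $105.88 = 0.4277

0.4277


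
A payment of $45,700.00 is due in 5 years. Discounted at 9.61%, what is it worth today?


Formula: PV = FV / (1 + r)^n
Substituting: PV = $45,700.00 / (1 + 0.0961)^5
Discount factor: (1.0961)^5 = 1.582162
PV = $45,700.00 / 1.582162 = $28,884.53

$28,884.53


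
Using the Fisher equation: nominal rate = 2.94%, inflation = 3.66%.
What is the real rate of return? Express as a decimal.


Formula: (1 + r_real) = (1 + r_nom) / (1 + inflation)
Substituting: (1 + r_real) = 1.0294 / 1.0366
(1 + r_real) = 0.993054
r_real = 0.993054 - 1 = -0.006946

-0.006946


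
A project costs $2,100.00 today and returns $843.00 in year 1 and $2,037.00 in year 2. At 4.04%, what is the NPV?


Formula: NPV = C0 + C1/(1+r) + C2/(1+r)^2
Discount C1: $843.00 / (1 + 0.0404) = $810.27
Discount C2: $2,037.00 / (1 + 0.0404)^2 = $1,881.87
NPV = -$2,100.00 + $810.27 + $1,881.87 = $592.14

$592.14


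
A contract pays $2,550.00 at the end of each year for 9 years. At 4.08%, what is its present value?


Formula: PV = PMT * (1 - (1+r)^(-n)) / r
Discount factor: (1 + 0.0408)^(-9) = 0.697741
Bracket: 1 - 0.697741 = 0.302259
PV = $2,550.00 * 0.302259 / 0.0408 = $18,891.17

$18,891.17


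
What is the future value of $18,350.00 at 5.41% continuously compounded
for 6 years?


Formula: FV = P * e^(r*t)
Exponent: r*t = 0.0541 * 6 = 0.3246
e^(0.3246) = 1.383477
FV = $18,350.00 * 1.383477 = $25,386.81

$25,386.81


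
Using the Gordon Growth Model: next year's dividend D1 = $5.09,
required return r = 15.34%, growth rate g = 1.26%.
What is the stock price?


Formula: P = D1 / (r - g)
Spread: r - g = 0.1534 - 0.0126 = 0.1408
Substituting: P = $5.09 / 0.1408
P = $36.15

$36.15


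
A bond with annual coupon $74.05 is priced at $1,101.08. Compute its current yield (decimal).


Formula: Current yield = annual coupon / price
Substituting: CY = $74.05 / $1,101.08
CY = 0.067252

0.067252


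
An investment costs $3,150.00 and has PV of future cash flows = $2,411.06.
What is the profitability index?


Formula: PI = PV(cash flows) / initial investment
Substituting: PI = $2,411.06 / $3,150.00
PI = 0.7654

0.7654


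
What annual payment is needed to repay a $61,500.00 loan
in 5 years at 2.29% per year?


Formula: PMT = PV * r / (1 - (1+r)^(-n))
Denominator: 1 - (1 + 0.0229)^(-5) = 0.107036
Numerator: $61,500.00 * 0.0229 = 1408.35
PMT = 1408.35 / 0.107036 = $13,157.76

$13,157.76


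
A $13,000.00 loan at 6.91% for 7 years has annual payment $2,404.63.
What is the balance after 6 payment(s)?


Formula: Balance = PV*(1+r)^k - PMT*((1+r)^k - 1)/r
Growth: (1 + 0.0691)^6 = 1.493172
Accumulated factor: ((1+r)^k - 1)/r = 7.137084
Balance = $13,000.00 * 1.493172 - $2,404.63 * 7.137084
Balance = $2,249.20

$2,249.20


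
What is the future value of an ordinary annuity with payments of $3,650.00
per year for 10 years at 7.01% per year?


Formula: FV = PMT * ((1+r)^n - 1) / r
Growth factor: (1 + 0.0701)^10 = 1.968991
Numerator: 1.968991 - 1 = 0.968991
FV = $3,650.00 * 0.968991 / 0.0701 = $50,453.86

$50,453.86


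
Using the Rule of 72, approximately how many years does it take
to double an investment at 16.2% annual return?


Formula: Years ≈ 72 / r
Substituting: Years ≈ 72 / 16.2
Years ≈ 4.4

4.4 years


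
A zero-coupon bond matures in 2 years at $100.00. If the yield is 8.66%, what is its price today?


Formula: Price = FV / (1 + r)^n
Substituting: Price = $100.00 / (1 + 0.0866)^2
Discount factor: (1.0866)^2 = 1.1807
Price = $100.00 / 1.1807 = $84.70

$84.70


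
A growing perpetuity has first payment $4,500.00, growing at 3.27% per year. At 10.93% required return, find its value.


Formula: PV = C / (r - g)
Spread: r - g = 0.1093 - 0.0327 = 0.0766
Substituting: PV = $4,500.00 / 0.0766
PV = $58,746.74

$58,746.74


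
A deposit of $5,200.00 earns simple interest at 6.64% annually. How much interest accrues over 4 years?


Formula: I = P * r * t
Substituting: I = $5,200.00 * 0.0664 * 4
Step: I = $5,200.00 * 0.2656
I = $1,381.12

$1,381.12


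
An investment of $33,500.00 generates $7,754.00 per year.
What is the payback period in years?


Formula: Payback = investment / annual cash flow
Substituting: Payback = $33,500.00 / $7,754.00
Payback = 4.3204 years

4.3204 years


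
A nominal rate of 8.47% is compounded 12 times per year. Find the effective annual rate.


Formula: EAR = (1 + r/m)^m - 1
Period rate: r/m = 0.0847 / 12 = 0.007058
Compounding: (1 + 0.007058)^12 = 1.088067
EAR = 1.088067 - 1 = 0.088067

0.088067


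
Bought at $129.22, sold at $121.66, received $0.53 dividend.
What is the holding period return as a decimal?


Formula: HPR = (P1 - P0 + D) / P0
Gain: $121.66 - $129.22 + $0.53 = -$7.03
HPR = -$7.03 / $129.22 = -0.0544

-0.0544


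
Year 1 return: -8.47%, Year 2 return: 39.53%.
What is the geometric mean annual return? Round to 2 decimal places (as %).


Formula: Geometric mean = ((1+r1)*(1+r2))^(1/2) - 1
Product: (1 + -0.0847) * (1 + 0.3953) = 0.9153 * 1.3953 = 1.277118
Square root: 1.277118^0.5 = 1.130096
Geometric mean = 1.130096 - 1 = 0.130096
As percentage: 13.01%

13.01%


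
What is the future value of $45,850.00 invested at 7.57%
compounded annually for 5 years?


Formula: FV = P * (1 + r)^n
Substituting: FV = $45,850.00 * (1 + 0.0757)^5
Growth factor: (1.0757)^5 = 1.44031
FV = $45,850.00 * 1.44031 = $66,038.19

$66,038.19


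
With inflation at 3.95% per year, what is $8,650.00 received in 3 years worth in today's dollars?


Formula: Real value = nominal / (1 + inflation)^years
Price level: (1 + 0.0395)^3 = 1.123242
Real value = $8,650.00 / 1.123242 = $7,700.92

$7,700.92


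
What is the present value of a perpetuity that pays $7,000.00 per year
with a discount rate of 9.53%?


Formula: PV = C / r
Substituting: PV = $7,000.00 / 0.0953
PV = $73,452.26

$73,452.26


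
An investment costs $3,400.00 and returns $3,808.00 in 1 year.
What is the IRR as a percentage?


Formula: IRR = C1/C0 - 1
Substituting: IRR = $3,808.00 / $3,400.00 - 1
Ratio: 1.12 - 1 = 0.12
IRR = 12.0%

12.0%


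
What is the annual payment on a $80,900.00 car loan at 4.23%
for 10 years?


Formula: PMT = PV * r / (1 - (1+r)^(-n))
Denominator: 1 - (1 + 0.0423)^(-10) = 0.339196
Numerator: $80,900.00 * 0.0423 = 3422.07
PMT = 3422.07 / 0.339196 = $10,088.77

$10,088.77


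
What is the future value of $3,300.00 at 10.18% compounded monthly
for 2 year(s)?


Formula: FV = P * (1 + r/m)^(m*t)
Period rate: r/m = 0.1018 / 12 = 0.008483
Total periods: m*t = 12 * 2 = 24
Growth factor: (1 + 0.008483)^24 = 1.224756
FV = $3,300.00 * 1.224756 = $4,041.69

$4,041.69


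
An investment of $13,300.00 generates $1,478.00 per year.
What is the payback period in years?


Formula: Payback = investment / annual cash flow
Substituting: Payback = $13,300.00 / $1,478.00
Payback = 8.9986 years

8.9986 years


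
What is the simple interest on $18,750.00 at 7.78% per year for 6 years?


Formula: I = P * r * t
Substituting: I = $18,750.00 * 0.0778 * 6
Step: I = $18,750.00 * 0.4668
I = $8,752.50

$8,752.50


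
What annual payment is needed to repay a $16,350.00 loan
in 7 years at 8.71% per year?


Formula: PMT = PV * r / (1 - (1+r)^(-n))
Denominator: 1 - (1 + 0.0871)^(-7) = 0.442669
Numerator: $16,350.00 * 0.0871 = 1424.085
PMT = 1424.085 / 0.442669 = $3,217.05

$3,217.05


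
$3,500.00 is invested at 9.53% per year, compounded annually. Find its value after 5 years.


Formula: FV = P * (1 + r)^n
Substituting: FV = $3,500.00 * (1 + 0.0953)^5
Growth factor: (1.0953)^5 = 1.576396
FV = $3,500.00 * 1.576396 = $5,517.39

$5,517.39


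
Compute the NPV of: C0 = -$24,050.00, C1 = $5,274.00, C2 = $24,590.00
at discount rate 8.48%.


Formula: NPV = C0 + C1/(1+r) + C2/(1+r)^2
Discount C1: $5,274.00 / (1 + 0.0848) = $4,861.73
Discount C2: $24,590.00 / (1 + 0.0848)^2 = $20,895.81
NPV = -$24,050.00 + $4,861.73 + $20,895.81 = $1,707.53

$1,707.53


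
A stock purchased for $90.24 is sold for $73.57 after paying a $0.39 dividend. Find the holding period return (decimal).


Formula: HPR = (P1 - P0 + D) / P0
Gain: $73.57 - $90.24 + $0.39 = -$16.28
HPR = -$16.28 / $90.24 = -0.1804

-0.1804


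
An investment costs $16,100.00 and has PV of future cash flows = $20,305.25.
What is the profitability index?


Formula: PI = PV(cash flows) / initial investment
Substituting: PI = $20,305.25 / $16,100.00
PI = 1.2612

1.2612


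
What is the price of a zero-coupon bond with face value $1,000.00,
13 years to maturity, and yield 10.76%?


Formula: Price = FV / (1 + r)^n
Substituting: Price = $1,000.00 / (1 + 0.1076)^13
Discount factor: (1.1076)^13 = 3.775533
Price = $1,000.00 / 3.775533 = $264.86

$264.86


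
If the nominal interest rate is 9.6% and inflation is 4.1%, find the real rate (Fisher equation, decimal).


Formula: (1 + r_real) = (1 + r_nom) / (1 + inflation)
Substituting: (1 + r_real) = 1.096 / 1.041
(1 + r_real) = 1.052834
r_real = 1.052834 - 1 = 0.052834

0.052834


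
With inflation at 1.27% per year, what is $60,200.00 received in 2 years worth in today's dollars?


Formula: Real value = nominal / (1 + inflation)^years
Price level: (1 + 0.0127)^2 = 1.025561
Real value = $60,200.00 / 1.025561 = $58,699.56

$58,699.56


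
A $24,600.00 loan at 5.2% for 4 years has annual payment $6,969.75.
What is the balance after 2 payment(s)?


Formula: Balance = PV*(1+r)^k - PMT*((1+r)^k - 1)/r
Growth: (1 + 0.052)^2 = 1.106704
Accumulated factor: ((1+r)^k - 1)/r = 2.052
Balance = $24,600.00 * 1.106704 - $6,969.75 * 2.052
Balance = $12,922.99

$12,922.99


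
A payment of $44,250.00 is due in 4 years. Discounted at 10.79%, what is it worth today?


Formula: PV = FV / (1 + r)^n
Substituting: PV = $44,250.00 / (1 + 0.1079)^4
Discount factor: (1.1079)^4 = 1.506615
PV = $44,250.00 / 1.506615 = $29,370.48

$29,370.48


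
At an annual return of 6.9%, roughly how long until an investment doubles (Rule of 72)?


Formula: Years ≈ 72 / r
Substituting: Years ≈ 72 / 6.9
Years ≈ 10.4

10.4 years


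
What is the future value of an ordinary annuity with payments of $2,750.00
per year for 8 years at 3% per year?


Formula: FV = PMT * ((1+r)^n - 1) / r
Growth factor: (1 + 0.03)^8 = 1.26677
Numerator: 1.26677 - 1 = 0.26677
FV = $2,750.00 * 0.26677 / 0.03 = $24,453.92

$24,453.92


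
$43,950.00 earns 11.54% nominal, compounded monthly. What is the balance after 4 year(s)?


Formula: FV = P * (1 + r/m)^(m*t)
Period rate: r/m = 0.1154 / 12 = 0.009617
Total periods: m*t = 12 * 4 = 48
Growth factor: (1 + 0.009617)^48 = 1.583115
FV = $43,950.00 * 1.583115 = $69,577.92

$69,577.92


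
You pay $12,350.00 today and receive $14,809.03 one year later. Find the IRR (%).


Formula: IRR = C1/C0 - 1
Substituting: IRR = $14,809.03 / $12,350.00 - 1
Ratio: 1.199112 - 1 = 0.199112
IRR = 19.9112%

19.9112%


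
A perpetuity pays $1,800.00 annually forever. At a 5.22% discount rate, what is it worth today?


Formula: PV = C / r
Substituting: PV = $1,800.00 / 0.0522
PV = $34,482.76

$34,482.76


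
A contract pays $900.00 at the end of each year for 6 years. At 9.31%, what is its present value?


Formula: PV = PMT * (1 - (1+r)^(-n)) / r
Discount factor: (1 + 0.0931)^(-6) = 0.586193
Bracket: 1 - 0.586193 = 0.413807
PV = $900.00 * 0.413807 / 0.0931 = $4,000.28

$4,000.28


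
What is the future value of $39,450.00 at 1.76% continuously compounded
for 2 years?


Formula: FV = P * e^(r*t)
Exponent: r*t = 0.0176 * 2 = 0.0352
e^(0.0352) = 1.035827
FV = $39,450.00 * 1.035827 = $40,863.37

$40,863.37


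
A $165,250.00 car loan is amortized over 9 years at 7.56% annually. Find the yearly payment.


Formula: PMT = PV * r / (1 - (1+r)^(-n))
Denominator: 1 - (1 + 0.0756)^(-9) = 0.481029
Numerator: $165,250.00 * 0.0756 = 12492.9
PMT = 12492.9 / 0.481029 = $25,971.18

$25,971.18


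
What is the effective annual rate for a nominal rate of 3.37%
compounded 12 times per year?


Formula: EAR = (1 + r/m)^m - 1
Period rate: r/m = 0.0337 / 12 = 0.002808
Compounding: (1 + 0.002808)^12 = 1.034225
EAR = 1.034225 - 1 = 0.034225

0.034225


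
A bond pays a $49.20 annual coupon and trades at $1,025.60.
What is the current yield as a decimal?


Formula: Current yield = annual coupon / price
Substituting: CY = $49.20 / $1,025.60
CY = 0.047972

0.047972


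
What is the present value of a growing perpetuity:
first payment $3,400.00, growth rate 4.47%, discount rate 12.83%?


Formula: PV = C / (r - g)
Spread: r - g = 0.1283 - 0.0447 = 0.0836
Substituting: PV = $3,400.00 / 0.0836
PV = $40,669.86

$40,669.86


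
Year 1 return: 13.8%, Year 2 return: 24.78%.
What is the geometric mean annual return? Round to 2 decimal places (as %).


Formula: Geometric mean = ((1+r1)*(1+r2))^(1/2) - 1
Product: (1 + 0.138) * (1 + 0.2478) = 1.138 * 1.2478 = 1.419996
Square root: 1.419996^0.5 = 1.191636
Geometric mean = 1.191636 - 1 = 0.191636
As percentage: 19.16%

19.16%


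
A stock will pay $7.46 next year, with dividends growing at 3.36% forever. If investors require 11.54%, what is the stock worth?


Formula: P = D1 / (r - g)
Spread: r - g = 0.1154 - 0.0336 = 0.0818
Substituting: P = $7.46 / 0.0818
P = $91.20

$91.20


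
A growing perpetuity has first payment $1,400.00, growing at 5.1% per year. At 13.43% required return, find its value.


Formula: PV = C / (r - g)
Spread: r - g = 0.1343 - 0.051 = 0.0833
Substituting: PV = $1,400.00 / 0.0833
PV = $16,806.72

$16,806.72


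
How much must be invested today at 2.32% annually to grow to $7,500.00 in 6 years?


Formula: PV = FV / (1 + r)^n
Substituting: PV = $7,500.00 / (1 + 0.0232)^6
Discount factor: (1.0232)^6 = 1.147528
PV = $7,500.00 / 1.147528 = $6,535.79

$6,535.79


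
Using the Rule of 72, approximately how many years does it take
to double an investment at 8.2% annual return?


Formula: Years ≈ 72 / r
Substituting: Years ≈ 72 / 8.2
Years ≈ 8.8

8.8 years


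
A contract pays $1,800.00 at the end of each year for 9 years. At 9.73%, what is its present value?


Formula: PV = PMT * (1 - (1+r)^(-n)) / r
Discount factor: (1 + 0.0973)^(-9) = 0.433582
Bracket: 1 - 0.433582 = 0.566418
PV = $1,800.00 * 0.566418 / 0.0973 = $10,478.44

$10,478.44


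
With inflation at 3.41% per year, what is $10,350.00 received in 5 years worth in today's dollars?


Formula: Real value = nominal / (1 + inflation)^years
Price level: (1 + 0.0341)^5 = 1.182531
Real value = $10,350.00 / 1.182531 = $8,752.41

$8,752.41


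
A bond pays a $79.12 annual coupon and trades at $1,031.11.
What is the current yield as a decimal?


Formula: Current yield = annual coupon / price
Substituting: CY = $79.12 / $1,031.11
CY = 0.076733

0.076733


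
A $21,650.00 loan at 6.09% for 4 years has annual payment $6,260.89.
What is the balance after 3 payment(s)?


Formula: Balance = PV*(1+r)^k - PMT*((1+r)^k - 1)/r
Growth: (1 + 0.0609)^3 = 1.194052
Accumulated factor: ((1+r)^k - 1)/r = 3.186409
Balance = $21,650.00 * 1.194052 - $6,260.89 * 3.186409
Balance = $5,901.48

$5,901.48


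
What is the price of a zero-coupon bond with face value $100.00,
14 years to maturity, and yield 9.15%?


Formula: Price = FV / (1 + r)^n
Substituting: Price = $100.00 / (1 + 0.0915)^14
Discount factor: (1.0915)^14 = 3.406688
Price = $100.00 / 3.406688 = $29.35

$29.35


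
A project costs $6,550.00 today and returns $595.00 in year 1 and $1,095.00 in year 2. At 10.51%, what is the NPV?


Formula: NPV = C0 + C1/(1+r) + C2/(1+r)^2
Discount C1: $595.00 / (1 + 0.1051) = $538.41
Discount C2: $1,095.00 / (1 + 0.1051)^2 = $896.63
NPV = -$6,550.00 + $538.41 + $896.63 = -$5,114.96

-$5,114.96


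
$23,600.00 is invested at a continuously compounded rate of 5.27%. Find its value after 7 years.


Formula: FV = P * e^(r*t)
Exponent: r*t = 0.0527 * 7 = 0.3689
e^(0.3689) = 1.446143
FV = $23,600.00 * 1.446143 = $34,128.97

$34,128.97


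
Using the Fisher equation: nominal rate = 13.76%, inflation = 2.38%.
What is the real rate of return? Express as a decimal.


Formula: (1 + r_real) = (1 + r_nom) / (1 + inflation)
Substituting: (1 + r_real) = 1.1376 / 1.0238
(1 + r_real) = 1.111155
r_real = 1.111155 - 1 = 0.111155

0.111155


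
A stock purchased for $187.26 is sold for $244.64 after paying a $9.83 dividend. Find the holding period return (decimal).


Formula: HPR = (P1 - P0 + D) / P0
Gain: $244.64 - $187.26 + $9.83 = $67.21
HPR = $67.21 / $187.26 = 0.3589

0.3589


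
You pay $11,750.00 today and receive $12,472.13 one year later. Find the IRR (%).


Formula: IRR = C1/C0 - 1
Substituting: IRR = $12,472.13 / $11,750.00 - 1
Ratio: 1.061458 - 1 = 0.061458
IRR = 6.1458%

6.1458%


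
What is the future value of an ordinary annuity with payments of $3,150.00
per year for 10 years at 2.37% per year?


Formula: FV = PMT * ((1+r)^n - 1) / r
Growth factor: (1 + 0.0237)^10 = 1.263942
Numerator: 1.263942 - 1 = 0.263942
FV = $3,150.00 * 0.263942 / 0.0237 = $35,080.86

$35,080.86


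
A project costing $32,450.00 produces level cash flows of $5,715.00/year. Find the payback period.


Formula: Payback = investment / annual cash flow
Substituting: Payback = $32,450.00 / $5,715.00
Payback = 5.678 years

5.678 years


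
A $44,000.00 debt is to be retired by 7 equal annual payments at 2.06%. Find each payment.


Formula: PMT = PV * r / (1 - (1+r)^(-n))
Denominator: 1 - (1 + 0.0206)^(-7) = 0.133016
Numerator: $44,000.00 * 0.0206 = 906.4
PMT = 906.4 / 0.133016 = $6,814.21

$6,814.21


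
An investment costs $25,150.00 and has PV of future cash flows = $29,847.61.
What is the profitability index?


Formula: PI = PV(cash flows) / initial investment
Substituting: PI = $29,847.61 / $25,150.00
PI = 1.1868

1.1868


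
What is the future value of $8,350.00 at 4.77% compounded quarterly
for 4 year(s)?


Formula: FV = P * (1 + r/m)^(m*t)
Period rate: r/m = 0.0477 / 4 = 0.011925
Total periods: m*t = 4 * 4 = 16
Growth factor: (1 + 0.011925)^16 = 1.208852
FV = $8,350.00 * 1.208852 = $10,093.92

$10,093.92


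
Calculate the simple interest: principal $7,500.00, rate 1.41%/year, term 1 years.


Formula: I = P * r * t
Substituting: I = $7,500.00 * 0.0141 * 1
Step: I = $7,500.00 * 0.0141
I = $105.75

$105.75


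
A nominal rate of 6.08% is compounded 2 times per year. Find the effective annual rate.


Formula: EAR = (1 + r/m)^m - 1
Period rate: r/m = 0.0608 / 2 = 0.0304
Compounding: (1 + 0.0304)^2 = 1.061724
EAR = 1.061724 - 1 = 0.061724

0.061724


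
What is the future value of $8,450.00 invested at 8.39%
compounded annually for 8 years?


Formula: FV = P * (1 + r)^n
Substituting: FV = $8,450.00 * (1 + 0.0839)^8
Growth factor: (1.0839)^8 = 1.905082
FV = $8,450.00 * 1.905082 = $16,097.94

$16,097.94


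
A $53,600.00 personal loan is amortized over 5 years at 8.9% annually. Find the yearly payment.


Formula: PMT = PV * r / (1 - (1+r)^(-n))
Denominator: 1 - (1 + 0.089)^(-5) = 0.347079
Numerator: $53,600.00 * 0.089 = 4770.4
PMT = 4770.4 / 0.347079 = $13,744.42

$13,744.42


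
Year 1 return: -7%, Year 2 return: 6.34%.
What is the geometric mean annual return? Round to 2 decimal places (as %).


Formula: Geometric mean = ((1+r1)*(1+r2))^(1/2) - 1
Product: (1 + -0.07) * (1 + 0.0634) = 0.93 * 1.0634 = 0.988962
Square root: 0.988962^0.5 = 0.994466
Geometric mean = 0.994466 - 1 = -0.005534
As percentage: -0.55%

-0.55%


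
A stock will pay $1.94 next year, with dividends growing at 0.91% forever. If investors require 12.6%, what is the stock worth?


Formula: P = D1 / (r - g)
Spread: r - g = 0.126 - 0.0091 = 0.1169
Substituting: P = $1.94 / 0.1169
P = $16.60

$16.60


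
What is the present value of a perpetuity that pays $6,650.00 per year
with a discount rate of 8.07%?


Formula: PV = C / r
Substituting: PV = $6,650.00 / 0.0807
PV = $82,403.97

$82,403.97


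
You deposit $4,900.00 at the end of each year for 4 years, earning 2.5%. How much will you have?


Formula: FV = PMT * ((1+r)^n - 1) / r
Growth factor: (1 + 0.025)^4 = 1.103813
Numerator: 1.103813 - 1 = 0.103813
FV = $4,900.00 * 0.103813 / 0.025 = $20,347.33

$20,347.33


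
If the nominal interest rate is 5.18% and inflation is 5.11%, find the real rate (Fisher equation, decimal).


Formula: (1 + r_real) = (1 + r_nom) / (1 + inflation)
Substituting: (1 + r_real) = 1.0518 / 1.0511
(1 + r_real) = 1.000666
r_real = 1.000666 - 1 = 0.000666

0.000666


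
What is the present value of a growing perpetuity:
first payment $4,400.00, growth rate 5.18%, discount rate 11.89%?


Formula: PV = C / (r - g)
Spread: r - g = 0.1189 - 0.0518 = 0.0671
Substituting: PV = $4,400.00 / 0.0671
PV = $65,573.77

$65,573.77


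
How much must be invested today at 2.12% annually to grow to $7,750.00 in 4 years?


Formula: PV = FV / (1 + r)^n
Substituting: PV = $7,750.00 / (1 + 0.0212)^4
Discount factor: (1.0212)^4 = 1.087535
PV = $7,750.00 / 1.087535 = $7,126.21

$7,126.21


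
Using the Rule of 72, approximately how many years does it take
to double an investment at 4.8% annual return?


Formula: Years ≈ 72 / r
Substituting: Years ≈ 72 / 4.8
Years ≈ 15.0

15.0 years


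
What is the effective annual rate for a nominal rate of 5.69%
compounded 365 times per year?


Formula: EAR = (1 + r/m)^m - 1
Period rate: r/m = 0.0569 / 365 = 0.000156
Compounding: (1 + 0.000156)^365 = 1.058545
EAR = 1.058545 - 1 = 0.058545

0.058545


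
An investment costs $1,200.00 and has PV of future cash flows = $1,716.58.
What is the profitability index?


Formula: PI = PV(cash flows) / initial investment
Substituting: PI = $1,716.58 / $1,200.00
PI = 1.4305

1.4305


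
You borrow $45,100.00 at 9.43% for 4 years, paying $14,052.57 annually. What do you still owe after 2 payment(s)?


Formula: Balance = PV*(1+r)^k - PMT*((1+r)^k - 1)/r
Growth: (1 + 0.0943)^2 = 1.197492
Accumulated factor: ((1+r)^k - 1)/r = 2.0943
Balance = $45,100.00 * 1.197492 - $14,052.57 * 2.0943
Balance = $24,576.61

$24,576.61


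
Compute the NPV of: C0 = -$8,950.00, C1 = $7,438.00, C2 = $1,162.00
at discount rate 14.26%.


Formula: NPV = C0 + C1/(1+r) + C2/(1+r)^2
Discount C1: $7,438.00 / (1 + 0.1426) = $6,509.71
Discount C2: $1,162.00 / (1 + 0.1426)^2 = $890.06
NPV = -$8,950.00 + $6,509.71 + $890.06 = -$1,550.23

-$1,550.23


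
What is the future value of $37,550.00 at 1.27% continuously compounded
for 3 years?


Formula: FV = P * e^(r*t)
Exponent: r*t = 0.0127 * 3 = 0.0381
e^(0.0381) = 1.038835
FV = $37,550.00 * 1.038835 = $39,008.26

$39,008.26


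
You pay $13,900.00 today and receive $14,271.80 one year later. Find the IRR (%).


Formula: IRR = C1/C0 - 1
Substituting: IRR = $14,271.80 / $13,900.00 - 1
Ratio: 1.026748 - 1 = 0.026748
IRR = 2.6748%

2.6748%


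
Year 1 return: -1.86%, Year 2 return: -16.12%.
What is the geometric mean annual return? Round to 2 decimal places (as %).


Formula: Geometric mean = ((1+r1)*(1+r2))^(1/2) - 1
Product: (1 + -0.0186) * (1 + -0.1612) = 0.9814 * 0.8388 = 0.823198
Square root: 0.823198^0.5 = 0.907303
Geometric mean = 0.907303 - 1 = -0.092697
As percentage: -9.27%

-9.27%


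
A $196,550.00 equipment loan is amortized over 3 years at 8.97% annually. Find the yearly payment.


Formula: PMT = PV * r / (1 - (1+r)^(-n))
Denominator: 1 - (1 + 0.0897)^(-3) = 0.227179
Numerator: $196,550.00 * 0.0897 = 17630.535
PMT = 17630.535 / 0.227179 = $77,606.50

$77,606.50


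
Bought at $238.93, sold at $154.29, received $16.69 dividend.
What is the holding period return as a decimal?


Formula: HPR = (P1 - P0 + D) / P0
Gain: $154.29 - $238.93 + $16.69 = -$67.95
HPR = -$67.95 / $238.93 = -0.2844

-0.2844


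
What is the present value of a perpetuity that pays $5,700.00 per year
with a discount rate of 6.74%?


Formula: PV = C / r
Substituting: PV = $5,700.00 / 0.0674
PV = $84,569.73

$84,569.73


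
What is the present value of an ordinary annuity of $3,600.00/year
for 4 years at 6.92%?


Formula: PV = PMT * (1 - (1+r)^(-n)) / r
Discount factor: (1 + 0.0692)^(-4) = 0.765181
Bracket: 1 - 0.765181 = 0.234819
PV = $3,600.00 * 0.234819 / 0.0692 = $12,216.02

$12,216.02


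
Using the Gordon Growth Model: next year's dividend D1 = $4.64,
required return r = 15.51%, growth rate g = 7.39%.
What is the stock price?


Formula: P = D1 / (r - g)
Spread: r - g = 0.1551 - 0.0739 = 0.0812
Substituting: P = $4.64 / 0.0812
P = $57.14

$57.14


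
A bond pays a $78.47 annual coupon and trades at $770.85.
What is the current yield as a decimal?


Formula: Current yield = annual coupon / price
Substituting: CY = $78.47 / $770.85
CY = 0.101797

0.101797


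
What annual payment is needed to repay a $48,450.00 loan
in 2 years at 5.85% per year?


Formula: PMT = PV * r / (1 - (1+r)^(-n))
Denominator: 1 - (1 + 0.0585)^(-2) = 0.107479
Numerator: $48,450.00 * 0.0585 = 2834.325
PMT = 2834.325 / 0.107479 = $26,370.88

$26,370.88


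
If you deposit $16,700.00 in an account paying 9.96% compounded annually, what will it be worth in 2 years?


Formula: FV = P * (1 + r)^n
Substituting: FV = $16,700.00 * (1 + 0.0996)^2
Growth factor: (1.0996)^2 = 1.20912
FV = $16,700.00 * 1.20912 = $20,192.31

$20,192.31


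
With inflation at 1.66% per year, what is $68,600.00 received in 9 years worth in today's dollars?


Formula: Real value = nominal / (1 + inflation)^years
Price level: (1 + 0.0166)^9 = 1.159714
Real value = $68,600.00 / 1.159714 = $59,152.51

$59,152.51


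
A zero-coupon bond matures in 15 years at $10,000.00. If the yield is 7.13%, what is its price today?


Formula: Price = FV / (1 + r)^n
Substituting: Price = $10,000.00 / (1 + 0.0713)^15
Discount factor: (1.0713)^15 = 2.809743
Price = $10,000.00 / 2.809743 = $3,559.04

$3,559.04


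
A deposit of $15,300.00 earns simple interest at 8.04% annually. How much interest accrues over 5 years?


Formula: I = P * r * t
Substituting: I = $15,300.00 * 0.0804 * 5
Step: I = $15,300.00 * 0.402
I = $6,150.60

$6,150.60


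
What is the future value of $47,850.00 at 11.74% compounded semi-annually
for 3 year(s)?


Formula: FV = P * (1 + r/m)^(m*t)
Period rate: r/m = 0.1174 / 2 = 0.0587
Total periods: m*t = 2 * 3 = 6
Growth factor: (1 + 0.0587)^6 = 1.408113
FV = $47,850.00 * 1.408113 = $67,378.20

$67,378.20


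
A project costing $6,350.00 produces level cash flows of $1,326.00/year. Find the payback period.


Formula: Payback = investment / annual cash flow
Substituting: Payback = $6,350.00 / $1,326.00
Payback = 4.7888 years

4.7888 years


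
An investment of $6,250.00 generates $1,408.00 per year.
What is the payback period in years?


Formula: Payback = investment / annual cash flow
Substituting: Payback = $6,250.00 / $1,408.00
Payback = 4.4389 years

4.4389 years


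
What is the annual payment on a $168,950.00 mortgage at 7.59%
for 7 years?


Formula: PMT = PV * r / (1 - (1+r)^(-n))
Denominator: 1 - (1 + 0.0759)^(-7) = 0.400766
Numerator: $168,950.00 * 0.0759 = 12823.305
PMT = 12823.305 / 0.400766 = $31,997.01

$31,997.01


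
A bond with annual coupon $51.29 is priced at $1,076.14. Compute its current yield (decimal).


Formula: Current yield = annual coupon / price
Substituting: CY = $51.29 / $1,076.14
CY = 0.047661

0.047661


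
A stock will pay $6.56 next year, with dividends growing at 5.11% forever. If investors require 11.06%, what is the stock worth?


Formula: P = D1 / (r - g)
Spread: r - g = 0.1106 - 0.0511 = 0.0595
Substituting: P = $6.56 / 0.0595
P = $110.25

$110.25


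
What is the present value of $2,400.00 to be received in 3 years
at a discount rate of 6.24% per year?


Formula: PV = FV / (1 + r)^n
Substituting: PV = $2,400.00 / (1 + 0.0624)^3
Discount factor: (1.0624)^3 = 1.199124
PV = $2,400.00 / 1.199124 = $2,001.46

$2,001.46


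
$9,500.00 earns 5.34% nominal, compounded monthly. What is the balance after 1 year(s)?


Formula: FV = P * (1 + r/m)^(m*t)
Period rate: r/m = 0.0534 / 12 = 0.00445
Total periods: m*t = 12 * 1 = 12
Growth factor: (1 + 0.00445)^12 = 1.054727
FV = $9,500.00 * 1.054727 = $10,019.90

$10,019.90


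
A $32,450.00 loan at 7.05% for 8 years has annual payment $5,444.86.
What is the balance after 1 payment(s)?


Formula: Balance = PV*(1+r)^k - PMT*((1+r)^k - 1)/r
Growth: (1 + 0.0705)^1 = 1.0705
Accumulated factor: ((1+r)^k - 1)/r = 1.0
Balance = $32,450.00 * 1.0705 - $5,444.86 * 1.0
Balance = $29,292.87

$29,292.87


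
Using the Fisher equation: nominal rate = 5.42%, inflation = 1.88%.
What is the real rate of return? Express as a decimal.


Formula: (1 + r_real) = (1 + r_nom) / (1 + inflation)
Substituting: (1 + r_real) = 1.0542 / 1.0188
(1 + r_real) = 1.034747
r_real = 1.034747 - 1 = 0.034747

0.034747


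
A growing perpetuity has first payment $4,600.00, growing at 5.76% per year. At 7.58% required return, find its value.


Formula: PV = C / (r - g)
Spread: r - g = 0.0758 - 0.0576 = 0.0182
Substituting: PV = $4,600.00 / 0.0182
PV = $252,747.25

$252,747.25
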